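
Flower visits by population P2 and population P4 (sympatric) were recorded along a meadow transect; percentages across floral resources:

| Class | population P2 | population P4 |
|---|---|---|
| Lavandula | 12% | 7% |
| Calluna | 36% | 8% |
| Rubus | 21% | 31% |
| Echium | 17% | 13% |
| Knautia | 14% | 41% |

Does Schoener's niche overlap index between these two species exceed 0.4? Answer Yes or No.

Convert percentages to proportions (divide by 100).
Σ|p₁ᵢ − p₂ᵢ| = 0.05 + 0.28 + 0.10 + 0.04 + 0.27 = 0.74
D = 1 − ½ × 0.74 = 1 − 0.370 = 0.6300
D = 0.6300 > 0.4 → Yes.

Yes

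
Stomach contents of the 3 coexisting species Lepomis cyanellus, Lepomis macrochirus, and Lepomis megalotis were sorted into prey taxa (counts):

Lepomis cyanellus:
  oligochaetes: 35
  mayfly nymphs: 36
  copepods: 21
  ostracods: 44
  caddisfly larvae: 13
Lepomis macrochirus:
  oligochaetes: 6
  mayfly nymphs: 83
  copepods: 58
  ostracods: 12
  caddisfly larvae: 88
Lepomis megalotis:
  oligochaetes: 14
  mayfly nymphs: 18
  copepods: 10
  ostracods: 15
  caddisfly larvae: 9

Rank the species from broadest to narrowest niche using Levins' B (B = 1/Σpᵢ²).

Proportions for Lepomis cyanellus (n=149): 35/149=0.2349, 36/149=0.2416, 21/149=0.1409, 44/149=0.2953, 13/149=0.0872
Proportions for Lepomis macrochirus (n=247): 6/247=0.0243, 83/247=0.3360, 58/247=0.2348, 12/247=0.0486, 88/247=0.3563
Proportions for Lepomis megalotis (n=66): 14/66=0.2121, 18/66=0.2727, 10/66=0.1515, 15/66=0.2273, 9/66=0.1364
Σp_cyanᵢ² = 0.2349² + 0.2416² + 0.1409² + 0.2953² + 0.0872² = 0.055178 + 0.058371 + 0.019853 + 0.087202 + 0.007604 = 0.228208
B_cyan = 1 / 0.228208 = 4.3820
Σp_macrᵢ² = 0.0243² + 0.3360² + 0.2348² + 0.0486² + 0.3563² = 0.000590 + 0.112896 + 0.055131 + 0.002362 + 0.126950 = 0.297929
B_macr = 1 / 0.297929 = 3.3565
Σp_megaᵢ² = 0.2121² + 0.2727² + 0.1515² + 0.2273² + 0.1364² = 0.044986 + 0.074365 + 0.022952 + 0.051665 + 0.018605 = 0.212573
B_mega = 1 / 0.212573 = 4.7043
Ranking by B (broadest → narrowest): Lepomis megalotis (4.70) > Lepomis cyanellus (4.38) > Lepomis macrochirus (3.36)

Lepomis megalotis > Lepomis cyanellus > Lepomis macrochirus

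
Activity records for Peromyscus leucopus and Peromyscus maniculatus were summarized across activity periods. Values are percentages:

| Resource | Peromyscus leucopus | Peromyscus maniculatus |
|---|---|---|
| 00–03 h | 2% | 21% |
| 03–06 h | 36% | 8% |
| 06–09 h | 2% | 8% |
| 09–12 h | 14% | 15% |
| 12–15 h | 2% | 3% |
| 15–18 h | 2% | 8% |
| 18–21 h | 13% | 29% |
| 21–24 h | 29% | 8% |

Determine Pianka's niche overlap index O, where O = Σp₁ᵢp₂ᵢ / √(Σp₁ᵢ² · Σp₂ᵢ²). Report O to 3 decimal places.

0.562

Convert percentages to proportions (divide by 100).
Σ p₁ᵢp₂ᵢ = 0.0042 + 0.0288 + 0.0016 + 0.0210 + 0.0006 + 0.0016 + 0.0377 + 0.0232 = 0.1187
Σp_1ᵢ² = 0.02² + 0.36² + 0.02² + 0.14² + 0.02² + 0.02² + 0.13² + 0.29² = 0.0004 + 0.1296 + 0.0004 + 0.0196 + 0.0004 + 0.0004 + 0.0169 + 0.0841 = 0.2518
Σp_2ᵢ² = 0.21² + 0.08² + 0.08² + 0.15² + 0.03² + 0.08² + 0.29² + 0.08² = 0.0441 + 0.0064 + 0.0064 + 0.0225 + 0.0009 + 0.0064 + 0.0841 + 0.0064 = 0.1772
O = 0.1187 / √(0.2518 × 0.1772) = 0.1187 / 0.211232 = 0.56194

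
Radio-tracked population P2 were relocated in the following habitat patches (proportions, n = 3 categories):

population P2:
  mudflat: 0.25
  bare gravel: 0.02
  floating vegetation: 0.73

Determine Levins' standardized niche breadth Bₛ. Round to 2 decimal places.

Σpᵢ² = 0.25² + 0.02² + 0.73² = 0.0625 + 0.0004 + 0.5329 = 0.5958
B = 1 / 0.5958 = 1.6784
Bₛ = (B − 1)/(n − 1) = (1.6784 − 1)/(3 − 1) = 0.6784/2 = 0.3392

0.34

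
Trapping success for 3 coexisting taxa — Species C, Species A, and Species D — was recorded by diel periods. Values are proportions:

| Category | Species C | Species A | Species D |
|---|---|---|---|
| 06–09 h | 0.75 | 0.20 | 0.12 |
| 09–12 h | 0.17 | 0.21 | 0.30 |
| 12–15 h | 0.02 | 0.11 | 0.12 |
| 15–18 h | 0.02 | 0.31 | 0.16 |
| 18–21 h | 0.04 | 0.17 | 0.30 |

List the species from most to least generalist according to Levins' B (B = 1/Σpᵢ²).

Species A > Species D > Species C

Σp_Cᵢ² = 0.75² + 0.17² + 0.02² + 0.02² + 0.04² = 0.5625 + 0.0289 + 0.0004 + 0.0004 + 0.0016 = 0.5938
B_C = 1 / 0.5938 = 1.6841
Σp_Aᵢ² = 0.20² + 0.21² + 0.11² + 0.31² + 0.17² = 0.0400 + 0.0441 + 0.0121 + 0.0961 + 0.0289 = 0.2212
B_A = 1 / 0.2212 = 4.5208
Σp_Dᵢ² = 0.12² + 0.30² + 0.12² + 0.16² + 0.30² = 0.0144 + 0.0900 + 0.0144 + 0.0256 + 0.0900 = 0.2344
B_D = 1 / 0.2344 = 4.2662
Ranking by B (broadest → narrowest): Species A (4.52) > Species D (4.27) > Species C (1.68)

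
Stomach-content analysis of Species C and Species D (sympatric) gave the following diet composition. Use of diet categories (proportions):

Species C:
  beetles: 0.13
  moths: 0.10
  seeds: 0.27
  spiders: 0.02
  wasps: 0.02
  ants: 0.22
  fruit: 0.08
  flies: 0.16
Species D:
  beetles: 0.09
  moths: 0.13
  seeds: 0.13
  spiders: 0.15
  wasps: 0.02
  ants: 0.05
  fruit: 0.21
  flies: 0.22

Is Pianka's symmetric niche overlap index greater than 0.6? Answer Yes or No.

Σ p₁ᵢp₂ᵢ = 0.0117 + 0.0130 + 0.0351 + 0.0030 + 0.0004 + 0.0110 + 0.0168 + 0.0352 = 0.1262
Σp_1ᵢ² = 0.13² + 0.10² + 0.27² + 0.02² + 0.02² + 0.22² + 0.08² + 0.16² = 0.0169 + 0.0100 + 0.0729 + 0.0004 + 0.0004 + 0.0484 + 0.0064 + 0.0256 = 0.1810
Σp_2ᵢ² = 0.09² + 0.13² + 0.13² + 0.15² + 0.02² + 0.05² + 0.21² + 0.22² = 0.0081 + 0.0169 + 0.0169 + 0.0225 + 0.0004 + 0.0025 + 0.0441 + 0.0484 = 0.1598
O = 0.1262 / √(0.1810 × 0.1598) = 0.1262 / 0.17007 = 0.7420
O = 0.7420 > 0.6 → Yes.

Yes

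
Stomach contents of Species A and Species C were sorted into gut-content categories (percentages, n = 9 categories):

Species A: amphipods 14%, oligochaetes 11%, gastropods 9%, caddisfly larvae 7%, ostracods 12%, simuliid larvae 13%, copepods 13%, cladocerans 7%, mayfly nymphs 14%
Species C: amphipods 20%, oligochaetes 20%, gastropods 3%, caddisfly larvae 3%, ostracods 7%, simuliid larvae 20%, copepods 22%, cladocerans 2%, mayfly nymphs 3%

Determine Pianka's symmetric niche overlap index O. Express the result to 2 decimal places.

0.86

Convert percentages to proportions (divide by 100).
Σ p₁ᵢp₂ᵢ = 0.0280 + 0.0220 + 0.0027 + 0.0021 + 0.0084 + 0.0260 + 0.0286 + 0.0014 + 0.0042 = 0.1234
Σp_1ᵢ² = 0.14² + 0.11² + 0.09² + 0.07² + 0.12² + 0.13² + 0.13² + 0.07² + 0.14² = 0.0196 + 0.0121 + 0.0081 + 0.0049 + 0.0144 + 0.0169 + 0.0169 + 0.0049 + 0.0196 = 0.1174
Σp_2ᵢ² = 0.20² + 0.20² + 0.03² + 0.03² + 0.07² + 0.20² + 0.22² + 0.02² + 0.03² = 0.0400 + 0.0400 + 0.0009 + 0.0009 + 0.0049 + 0.0400 + 0.0484 + 0.0004 + 0.0009 = 0.1764
O = 0.1234 / √(0.1174 × 0.1764) = 0.1234 / 0.14391 = 0.8575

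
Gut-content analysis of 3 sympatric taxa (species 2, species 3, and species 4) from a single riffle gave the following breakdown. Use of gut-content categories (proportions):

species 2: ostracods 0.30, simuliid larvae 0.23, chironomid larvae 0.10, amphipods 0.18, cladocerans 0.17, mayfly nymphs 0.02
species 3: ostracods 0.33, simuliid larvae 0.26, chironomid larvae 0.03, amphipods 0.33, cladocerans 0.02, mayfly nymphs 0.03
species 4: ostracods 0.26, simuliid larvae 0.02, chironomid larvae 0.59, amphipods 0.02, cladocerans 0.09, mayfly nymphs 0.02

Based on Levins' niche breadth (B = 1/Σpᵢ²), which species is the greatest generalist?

Σp_2ᵢ² = 0.30² + 0.23² + 0.10² + 0.18² + 0.17² + 0.02² = 0.0900 + 0.0529 + 0.0100 + 0.0324 + 0.0289 + 0.0004 = 0.2146
B_2 = 1 / 0.2146 = 4.6598
Σp_3ᵢ² = 0.33² + 0.26² + 0.03² + 0.33² + 0.02² + 0.03² = 0.1089 + 0.0676 + 0.0009 + 0.1089 + 0.0004 + 0.0009 = 0.2876
B_3 = 1 / 0.2876 = 3.4771
Σp_4ᵢ² = 0.26² + 0.02² + 0.59² + 0.02² + 0.09² + 0.02² = 0.0676 + 0.0004 + 0.3481 + 0.0004 + 0.0081 + 0.0004 = 0.4250
B_4 = 1 / 0.4250 = 2.3529
Highest B → broadest niche (most generalist): species 2 (B = 4.66).

species 2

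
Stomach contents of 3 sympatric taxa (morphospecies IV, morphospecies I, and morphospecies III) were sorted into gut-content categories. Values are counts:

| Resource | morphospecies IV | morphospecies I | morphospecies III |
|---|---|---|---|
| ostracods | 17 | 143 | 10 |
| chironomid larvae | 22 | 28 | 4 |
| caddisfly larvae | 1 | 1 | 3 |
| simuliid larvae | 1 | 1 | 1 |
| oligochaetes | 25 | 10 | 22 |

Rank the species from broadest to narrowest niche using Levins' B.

morphospecies IV > morphospecies III > morphospecies I

Proportions for morphospecies IV (n=66): 17/66=0.2576, 22/66=0.3333, 1/66=0.0152, 1/66=0.0152, 25/66=0.3788
Proportions for morphospecies I (n=183): 143/183=0.7814, 28/183=0.1530, 1/183=0.0055, 1/183=0.0055, 10/183=0.0546
Proportions for morphospecies III (n=40): 10/40=0.2500, 4/40=0.1000, 3/40=0.0750, 1/40=0.0250, 22/40=0.5500
Σp_IVᵢ² = 0.2576² + 0.3333² + 0.0152² + 0.0152² + 0.3788² = 0.066358 + 0.111089 + 0.000231 + 0.000231 + 0.143489 = 0.321398
B_IV = 1 / 0.321398 = 3.1114
Σp_Iᵢ² = 0.7814² + 0.1530² + 0.0055² + 0.0055² + 0.0546² = 0.610586 + 0.023409 + 0.000030 + 0.000030 + 0.002981 = 0.637036
B_I = 1 / 0.637036 = 1.5698
Σp_IIIᵢ² = 0.2500² + 0.1000² + 0.0750² + 0.0250² + 0.5500² = 0.062500 + 0.010000 + 0.005625 + 0.000625 + 0.302500 = 0.381250
B_III = 1 / 0.381250 = 2.6230
Ranking by B (broadest → narrowest): morphospecies IV (3.11) > morphospecies III (2.62) > morphospecies I (1.57)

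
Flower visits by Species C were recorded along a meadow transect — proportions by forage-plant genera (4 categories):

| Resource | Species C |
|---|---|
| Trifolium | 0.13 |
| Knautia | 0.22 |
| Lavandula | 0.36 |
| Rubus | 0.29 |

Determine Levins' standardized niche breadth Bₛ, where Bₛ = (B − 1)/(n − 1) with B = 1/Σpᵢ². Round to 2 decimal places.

0.86

Σpᵢ² = 0.13² + 0.22² + 0.36² + 0.29² = 0.0169 + 0.0484 + 0.1296 + 0.0841 = 0.2790
B = 1 / 0.2790 = 3.5842
Bₛ = (B − 1)/(n − 1) = (3.5842 − 1)/(4 − 1) = 2.5842/3 = 0.8614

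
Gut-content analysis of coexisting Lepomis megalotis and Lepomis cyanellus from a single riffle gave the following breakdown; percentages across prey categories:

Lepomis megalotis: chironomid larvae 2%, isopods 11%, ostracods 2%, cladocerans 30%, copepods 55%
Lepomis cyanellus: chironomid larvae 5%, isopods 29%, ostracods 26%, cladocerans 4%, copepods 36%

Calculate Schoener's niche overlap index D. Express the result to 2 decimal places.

Convert percentages to proportions (divide by 100).
Σ|p₁ᵢ − p₂ᵢ| = 0.03 + 0.18 + 0.24 + 0.26 + 0.19 = 0.90
D = 1 − ½ × 0.90 = 1 − 0.450 = 0.5500

0.55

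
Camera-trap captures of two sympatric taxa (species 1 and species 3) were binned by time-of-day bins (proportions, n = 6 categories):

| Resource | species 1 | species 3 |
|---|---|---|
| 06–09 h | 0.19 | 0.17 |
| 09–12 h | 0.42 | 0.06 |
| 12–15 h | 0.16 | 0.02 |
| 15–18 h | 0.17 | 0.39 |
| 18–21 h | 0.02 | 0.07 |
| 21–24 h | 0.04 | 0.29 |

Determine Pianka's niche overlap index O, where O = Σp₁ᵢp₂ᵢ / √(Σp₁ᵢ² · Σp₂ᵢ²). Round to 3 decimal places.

0.516

Σ p₁ᵢp₂ᵢ = 0.0323 + 0.0252 + 0.0032 + 0.0663 + 0.0014 + 0.0116 = 0.1400
Σp_1ᵢ² = 0.19² + 0.42² + 0.16² + 0.17² + 0.02² + 0.04² = 0.0361 + 0.1764 + 0.0256 + 0.0289 + 0.0004 + 0.0016 = 0.2690
Σp_2ᵢ² = 0.17² + 0.06² + 0.02² + 0.39² + 0.07² + 0.29² = 0.0289 + 0.0036 + 0.0004 + 0.1521 + 0.0049 + 0.0841 = 0.2740
O = 0.1400 / √(0.2690 × 0.2740) = 0.1400 / 0.271488 = 0.51568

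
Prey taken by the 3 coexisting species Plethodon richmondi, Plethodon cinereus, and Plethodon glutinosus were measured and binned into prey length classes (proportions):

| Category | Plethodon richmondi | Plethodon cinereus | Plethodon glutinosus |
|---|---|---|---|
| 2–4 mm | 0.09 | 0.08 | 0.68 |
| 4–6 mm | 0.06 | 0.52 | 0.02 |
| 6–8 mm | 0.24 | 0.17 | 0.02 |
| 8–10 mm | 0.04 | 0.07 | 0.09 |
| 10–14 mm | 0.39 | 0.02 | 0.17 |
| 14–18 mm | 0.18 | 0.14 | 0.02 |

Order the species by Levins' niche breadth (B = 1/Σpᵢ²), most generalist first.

Plethodon richmondi > Plethodon cinereus > Plethodon glutinosus

Σp_richᵢ² = 0.09² + 0.06² + 0.24² + 0.04² + 0.39² + 0.18² = 0.0081 + 0.0036 + 0.0576 + 0.0016 + 0.1521 + 0.0324 = 0.2554
B_rich = 1 / 0.2554 = 3.9154
Σp_cineᵢ² = 0.08² + 0.52² + 0.17² + 0.07² + 0.02² + 0.14² = 0.0064 + 0.2704 + 0.0289 + 0.0049 + 0.0004 + 0.0196 = 0.3306
B_cine = 1 / 0.3306 = 3.0248
Σp_glutᵢ² = 0.68² + 0.02² + 0.02² + 0.09² + 0.17² + 0.02² = 0.4624 + 0.0004 + 0.0004 + 0.0081 + 0.0289 + 0.0004 = 0.5006
B_glut = 1 / 0.5006 = 1.9976
Ranking by B (broadest → narrowest): Plethodon richmondi (3.92) > Plethodon cinereus (3.02) > Plethodon glutinosus (2.00)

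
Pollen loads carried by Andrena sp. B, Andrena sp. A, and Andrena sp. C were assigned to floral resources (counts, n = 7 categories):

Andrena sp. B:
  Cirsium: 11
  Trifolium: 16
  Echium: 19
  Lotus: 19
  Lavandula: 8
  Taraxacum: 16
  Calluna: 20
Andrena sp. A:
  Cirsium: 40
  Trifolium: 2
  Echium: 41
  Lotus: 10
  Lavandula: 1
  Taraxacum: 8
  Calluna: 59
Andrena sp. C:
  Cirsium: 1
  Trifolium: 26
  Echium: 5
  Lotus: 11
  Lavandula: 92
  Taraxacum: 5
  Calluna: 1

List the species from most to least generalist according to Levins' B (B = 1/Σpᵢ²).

Andrena sp. B > Andrena sp. A > Andrena sp. C

Proportions for Andrena sp. B (n=109): 11/109=0.1009, 16/109=0.1468, 19/109=0.1743, 19/109=0.1743, 8/109=0.0734, 16/109=0.1468, 20/109=0.1835
Proportions for Andrena sp. A (n=161): 40/161=0.2484, 2/161=0.0124, 41/161=0.2547, 10/161=0.0621, 1/161=0.0062, 8/161=0.0497, 59/161=0.3665
Proportions for Andrena sp. C (n=141): 1/141=0.0071, 26/141=0.1844, 5/141=0.0355, 11/141=0.0780, 92/141=0.6525, 5/141=0.0355, 1/141=0.0071
Σp_Bᵢ² = 0.1009² + 0.1468² + 0.1743² + 0.1743² + 0.0734² + 0.1468² + 0.1835² = 0.010181 + 0.021550 + 0.030380 + 0.030380 + 0.005388 + 0.021550 + 0.033672 = 0.153101
B_B = 1 / 0.153101 = 6.5316
Σp_Aᵢ² = 0.2484² + 0.0124² + 0.2547² + 0.0621² + 0.0062² + 0.0497² + 0.3665² = 0.061703 + 0.000154 + 0.064872 + 0.003856 + 0.000038 + 0.002470 + 0.134322 = 0.267415
B_A = 1 / 0.267415 = 3.7395
Σp_Cᵢ² = 0.0071² + 0.1844² + 0.0355² + 0.0780² + 0.6525² + 0.0355² + 0.0071² = 0.000050 + 0.034003 + 0.001260 + 0.006084 + 0.425756 + 0.001260 + 0.000050 = 0.468463
B_C = 1 / 0.468463 = 2.1346
Ranking by B (broadest → narrowest): Andrena sp. B (6.53) > Andrena sp. A (3.74) > Andrena sp. C (2.13)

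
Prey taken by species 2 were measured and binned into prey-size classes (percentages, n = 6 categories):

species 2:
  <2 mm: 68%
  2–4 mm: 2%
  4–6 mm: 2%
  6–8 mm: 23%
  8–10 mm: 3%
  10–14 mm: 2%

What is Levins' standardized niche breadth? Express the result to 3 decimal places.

0.187

Convert percentages to proportions (divide by 100).
Σpᵢ² = 0.68² + 0.02² + 0.02² + 0.23² + 0.03² + 0.02² = 0.4624 + 0.0004 + 0.0004 + 0.0529 + 0.0009 + 0.0004 = 0.5174
B = 1 / 0.5174 = 1.93274
Bₛ = (B − 1)/(n − 1) = (1.93274 − 1)/(6 − 1) = 0.93274/5 = 0.18655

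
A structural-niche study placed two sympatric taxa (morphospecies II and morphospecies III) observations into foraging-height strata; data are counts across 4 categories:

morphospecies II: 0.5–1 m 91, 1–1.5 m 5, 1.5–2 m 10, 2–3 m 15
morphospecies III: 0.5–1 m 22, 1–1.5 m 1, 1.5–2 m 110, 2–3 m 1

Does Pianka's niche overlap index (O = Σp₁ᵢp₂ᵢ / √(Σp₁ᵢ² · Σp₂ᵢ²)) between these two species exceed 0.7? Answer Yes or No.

Proportions for morphospecies II (n=121): 91/121=0.7521, 5/121=0.0413, 10/121=0.0826, 15/121=0.1240
Proportions for morphospecies III (n=134): 22/134=0.1642, 1/134=0.0075, 110/134=0.8209, 1/134=0.0075
Σ p₁ᵢp₂ᵢ = 0.123495 + 0.000310 + 0.067806 + 0.000930 = 0.192541
Σp_1ᵢ² = 0.7521² + 0.0413² + 0.0826² + 0.1240² = 0.565654 + 0.001706 + 0.006823 + 0.015376 = 0.589559
Σp_2ᵢ² = 0.1642² + 0.0075² + 0.8209² + 0.0075² = 0.026962 + 0.000056 + 0.673877 + 0.000056 = 0.700951
O = 0.192541 / √(0.589559 × 0.700951) = 0.192541 / 0.6428468 = 0.2995
O = 0.2995 < 0.7 → No.

No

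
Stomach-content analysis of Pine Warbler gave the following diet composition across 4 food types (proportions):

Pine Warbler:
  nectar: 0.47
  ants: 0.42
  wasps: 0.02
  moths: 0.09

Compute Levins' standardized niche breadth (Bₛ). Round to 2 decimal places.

Σpᵢ² = 0.47² + 0.42² + 0.02² + 0.09² = 0.2209 + 0.1764 + 0.0004 + 0.0081 = 0.4058
B = 1 / 0.4058 = 2.4643
Bₛ = (B − 1)/(n − 1) = (2.4643 − 1)/(4 − 1) = 1.4643/3 = 0.4881

0.49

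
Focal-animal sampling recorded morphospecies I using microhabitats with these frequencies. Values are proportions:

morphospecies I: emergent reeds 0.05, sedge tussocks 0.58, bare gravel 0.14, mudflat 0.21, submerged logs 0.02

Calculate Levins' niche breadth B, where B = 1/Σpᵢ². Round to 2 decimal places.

Σpᵢ² = 0.05² + 0.58² + 0.14² + 0.21² + 0.02² = 0.0025 + 0.3364 + 0.0196 + 0.0441 + 0.0004 = 0.4030
B = 1 / 0.4030 = 2.4814

2.48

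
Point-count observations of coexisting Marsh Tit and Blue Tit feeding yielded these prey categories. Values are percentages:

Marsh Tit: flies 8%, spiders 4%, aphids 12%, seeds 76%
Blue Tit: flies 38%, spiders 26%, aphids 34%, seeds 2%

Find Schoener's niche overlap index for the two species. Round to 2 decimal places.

Convert percentages to proportions (divide by 100).
Σ|p₁ᵢ − p₂ᵢ| = 0.30 + 0.22 + 0.22 + 0.74 = 1.48
D = 1 − ½ × 1.48 = 1 − 0.740 = 0.2600

0.26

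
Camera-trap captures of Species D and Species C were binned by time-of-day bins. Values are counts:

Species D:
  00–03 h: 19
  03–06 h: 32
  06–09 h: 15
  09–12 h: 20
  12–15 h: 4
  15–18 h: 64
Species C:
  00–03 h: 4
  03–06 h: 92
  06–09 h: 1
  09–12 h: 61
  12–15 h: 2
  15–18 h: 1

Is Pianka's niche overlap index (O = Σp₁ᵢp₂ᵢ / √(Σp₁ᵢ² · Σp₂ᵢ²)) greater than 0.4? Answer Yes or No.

Yes

Proportions for Species D (n=154): 19/154=0.1234, 32/154=0.2078, 15/154=0.0974, 20/154=0.1299, 4/154=0.0260, 64/154=0.4156
Proportions for Species C (n=161): 4/161=0.0248, 92/161=0.5714, 1/161=0.0062, 61/161=0.3789, 2/161=0.0124, 1/161=0.0062
Σ p₁ᵢp₂ᵢ = 0.003060 + 0.118737 + 0.000604 + 0.049219 + 0.000322 + 0.002577 = 0.174519
Σp_1ᵢ² = 0.1234² + 0.2078² + 0.0974² + 0.1299² + 0.0260² + 0.4156² = 0.015228 + 0.043181 + 0.009487 + 0.016874 + 0.000676 + 0.172723 = 0.258169
Σp_2ᵢ² = 0.0248² + 0.5714² + 0.0062² + 0.3789² + 0.0124² + 0.0062² = 0.000615 + 0.326498 + 0.000038 + 0.143565 + 0.000154 + 0.000038 = 0.470908
O = 0.174519 / √(0.258169 × 0.470908) = 0.174519 / 0.3486744 = 0.5005
O = 0.5005 > 0.4 → Yes.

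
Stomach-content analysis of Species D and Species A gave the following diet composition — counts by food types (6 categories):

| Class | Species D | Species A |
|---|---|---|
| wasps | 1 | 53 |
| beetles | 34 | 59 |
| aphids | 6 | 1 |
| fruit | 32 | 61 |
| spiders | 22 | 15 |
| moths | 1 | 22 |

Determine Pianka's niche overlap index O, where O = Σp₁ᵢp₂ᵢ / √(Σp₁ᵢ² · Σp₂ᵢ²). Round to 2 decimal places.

0.81

Proportions for Species D (n=96): 1/96=0.0104, 34/96=0.3542, 6/96=0.0625, 32/96=0.3333, 22/96=0.2292, 1/96=0.0104
Proportions for Species A (n=211): 53/211=0.2512, 59/211=0.2796, 1/211=0.0047, 61/211=0.2891, 15/211=0.0711, 22/211=0.1043
Σ p₁ᵢp₂ᵢ = 0.002612 + 0.099034 + 0.000294 + 0.096357 + 0.016296 + 0.001085 = 0.215678
Σp_1ᵢ² = 0.0104² + 0.3542² + 0.0625² + 0.3333² + 0.2292² + 0.0104² = 0.000108 + 0.125458 + 0.003906 + 0.111089 + 0.052533 + 0.000108 = 0.293202
Σp_2ᵢ² = 0.2512² + 0.2796² + 0.0047² + 0.2891² + 0.0711² + 0.1043² = 0.063101 + 0.078176 + 0.000022 + 0.083579 + 0.005055 + 0.010878 = 0.240811
O = 0.215678 / √(0.293202 × 0.240811) = 0.215678 / 0.2657184 = 0.8117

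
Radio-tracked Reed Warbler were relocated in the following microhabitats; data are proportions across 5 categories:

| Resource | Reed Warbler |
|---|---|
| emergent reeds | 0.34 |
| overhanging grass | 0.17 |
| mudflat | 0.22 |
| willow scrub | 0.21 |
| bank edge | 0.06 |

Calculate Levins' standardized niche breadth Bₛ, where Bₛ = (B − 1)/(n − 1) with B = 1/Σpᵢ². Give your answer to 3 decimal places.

Σpᵢ² = 0.34² + 0.17² + 0.22² + 0.21² + 0.06² = 0.1156 + 0.0289 + 0.0484 + 0.0441 + 0.0036 = 0.2406
B = 1 / 0.2406 = 4.15628
Bₛ = (B − 1)/(n − 1) = (4.15628 − 1)/(5 − 1) = 3.15628/4 = 0.78907

0.789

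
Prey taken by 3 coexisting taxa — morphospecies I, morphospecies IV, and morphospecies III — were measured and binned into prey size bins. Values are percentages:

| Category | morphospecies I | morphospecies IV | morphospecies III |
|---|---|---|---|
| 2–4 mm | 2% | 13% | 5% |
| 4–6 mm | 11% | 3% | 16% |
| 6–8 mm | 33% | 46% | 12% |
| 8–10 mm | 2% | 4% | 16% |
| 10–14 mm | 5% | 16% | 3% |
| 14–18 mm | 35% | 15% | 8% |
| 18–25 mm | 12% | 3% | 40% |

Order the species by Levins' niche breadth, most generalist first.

morphospecies III > morphospecies I > morphospecies IV

Convert percentages to proportions (divide by 100).
Σp_Iᵢ² = 0.02² + 0.11² + 0.33² + 0.02² + 0.05² + 0.35² + 0.12² = 0.0004 + 0.0121 + 0.1089 + 0.0004 + 0.0025 + 0.1225 + 0.0144 = 0.2612
B_I = 1 / 0.2612 = 3.8285
Σp_IVᵢ² = 0.13² + 0.03² + 0.46² + 0.04² + 0.16² + 0.15² + 0.03² = 0.0169 + 0.0009 + 0.2116 + 0.0016 + 0.0256 + 0.0225 + 0.0009 = 0.2800
B_IV = 1 / 0.2800 = 3.5714
Σp_IIIᵢ² = 0.05² + 0.16² + 0.12² + 0.16² + 0.03² + 0.08² + 0.40² = 0.0025 + 0.0256 + 0.0144 + 0.0256 + 0.0009 + 0.0064 + 0.1600 = 0.2354
B_III = 1 / 0.2354 = 4.2481
Ranking by B (broadest → narrowest): morphospecies III (4.25) > morphospecies I (3.83) > morphospecies IV (3.57)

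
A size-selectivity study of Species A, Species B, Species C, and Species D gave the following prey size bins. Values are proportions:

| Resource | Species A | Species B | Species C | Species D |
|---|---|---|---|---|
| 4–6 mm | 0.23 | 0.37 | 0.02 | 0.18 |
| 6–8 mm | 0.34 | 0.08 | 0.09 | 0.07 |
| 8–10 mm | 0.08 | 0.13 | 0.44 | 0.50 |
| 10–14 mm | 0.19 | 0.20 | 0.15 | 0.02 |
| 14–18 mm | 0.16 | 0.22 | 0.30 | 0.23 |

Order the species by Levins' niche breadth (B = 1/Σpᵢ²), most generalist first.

Species A > Species B > Species C > Species D

Σp_Aᵢ² = 0.23² + 0.34² + 0.08² + 0.19² + 0.16² = 0.0529 + 0.1156 + 0.0064 + 0.0361 + 0.0256 = 0.2366
B_A = 1 / 0.2366 = 4.2265
Σp_Bᵢ² = 0.37² + 0.08² + 0.13² + 0.20² + 0.22² = 0.1369 + 0.0064 + 0.0169 + 0.0400 + 0.0484 = 0.2486
B_B = 1 / 0.2486 = 4.0225
Σp_Cᵢ² = 0.02² + 0.09² + 0.44² + 0.15² + 0.30² = 0.0004 + 0.0081 + 0.1936 + 0.0225 + 0.0900 = 0.3146
B_C = 1 / 0.3146 = 3.1786
Σp_Dᵢ² = 0.18² + 0.07² + 0.50² + 0.02² + 0.23² = 0.0324 + 0.0049 + 0.2500 + 0.0004 + 0.0529 = 0.3406
B_D = 1 / 0.3406 = 2.9360
Ranking by B (broadest → narrowest): Species A (4.23) > Species B (4.02) > Species C (3.18) > Species D (2.94)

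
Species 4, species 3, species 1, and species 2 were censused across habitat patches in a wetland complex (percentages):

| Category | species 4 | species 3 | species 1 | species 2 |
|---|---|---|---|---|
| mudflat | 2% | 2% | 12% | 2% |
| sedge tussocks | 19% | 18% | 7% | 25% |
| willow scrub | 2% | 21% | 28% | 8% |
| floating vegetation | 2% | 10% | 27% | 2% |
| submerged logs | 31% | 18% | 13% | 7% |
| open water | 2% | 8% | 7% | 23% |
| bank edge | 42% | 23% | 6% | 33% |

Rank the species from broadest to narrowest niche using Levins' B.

Convert percentages to proportions (divide by 100).
Σp_4ᵢ² = 0.02² + 0.19² + 0.02² + 0.02² + 0.31² + 0.02² + 0.42² = 0.0004 + 0.0361 + 0.0004 + 0.0004 + 0.0961 + 0.0004 + 0.1764 = 0.3102
B_4 = 1 / 0.3102 = 3.2237
Σp_3ᵢ² = 0.02² + 0.18² + 0.21² + 0.10² + 0.18² + 0.08² + 0.23² = 0.0004 + 0.0324 + 0.0441 + 0.0100 + 0.0324 + 0.0064 + 0.0529 = 0.1786
B_3 = 1 / 0.1786 = 5.5991
Σp_1ᵢ² = 0.12² + 0.07² + 0.28² + 0.27² + 0.13² + 0.07² + 0.06² = 0.0144 + 0.0049 + 0.0784 + 0.0729 + 0.0169 + 0.0049 + 0.0036 = 0.1960
B_1 = 1 / 0.1960 = 5.1020
Σp_2ᵢ² = 0.02² + 0.25² + 0.08² + 0.02² + 0.07² + 0.23² + 0.33² = 0.0004 + 0.0625 + 0.0064 + 0.0004 + 0.0049 + 0.0529 + 0.1089 = 0.2364
B_2 = 1 / 0.2364 = 4.2301
Ranking by B (broadest → narrowest): species 3 (5.60) > species 1 (5.10) > species 2 (4.23) > species 4 (3.22)

species 3 > species 1 > species 2 > species 4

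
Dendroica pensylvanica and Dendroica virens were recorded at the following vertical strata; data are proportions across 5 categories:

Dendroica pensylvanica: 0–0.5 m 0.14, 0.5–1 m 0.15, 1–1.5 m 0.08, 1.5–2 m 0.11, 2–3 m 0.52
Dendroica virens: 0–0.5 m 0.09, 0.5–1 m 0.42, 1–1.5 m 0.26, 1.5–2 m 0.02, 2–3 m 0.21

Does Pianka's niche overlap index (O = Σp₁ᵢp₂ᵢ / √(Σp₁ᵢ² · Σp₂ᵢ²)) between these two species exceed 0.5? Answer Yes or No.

Yes

Σ p₁ᵢp₂ᵢ = 0.0126 + 0.0630 + 0.0208 + 0.0022 + 0.1092 = 0.2078
Σp_1ᵢ² = 0.14² + 0.15² + 0.08² + 0.11² + 0.52² = 0.0196 + 0.0225 + 0.0064 + 0.0121 + 0.2704 = 0.3310
Σp_2ᵢ² = 0.09² + 0.42² + 0.26² + 0.02² + 0.21² = 0.0081 + 0.1764 + 0.0676 + 0.0004 + 0.0441 = 0.2966
O = 0.2078 / √(0.3310 × 0.2966) = 0.2078 / 0.31333 = 0.6632
O = 0.6632 > 0.5 → Yes.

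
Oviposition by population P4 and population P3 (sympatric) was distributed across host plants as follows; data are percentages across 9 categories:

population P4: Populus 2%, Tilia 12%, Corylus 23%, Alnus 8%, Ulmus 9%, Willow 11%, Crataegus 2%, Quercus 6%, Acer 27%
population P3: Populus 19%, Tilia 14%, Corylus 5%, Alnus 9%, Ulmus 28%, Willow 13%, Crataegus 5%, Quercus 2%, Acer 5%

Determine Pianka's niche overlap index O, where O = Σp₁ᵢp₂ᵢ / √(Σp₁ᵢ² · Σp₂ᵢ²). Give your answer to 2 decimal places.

Convert percentages to proportions (divide by 100).
Σ p₁ᵢp₂ᵢ = 0.0038 + 0.0168 + 0.0115 + 0.0072 + 0.0252 + 0.0143 + 0.0010 + 0.0012 + 0.0135 = 0.0945
Σp_1ᵢ² = 0.02² + 0.12² + 0.23² + 0.08² + 0.09² + 0.11² + 0.02² + 0.06² + 0.27² = 0.0004 + 0.0144 + 0.0529 + 0.0064 + 0.0081 + 0.0121 + 0.0004 + 0.0036 + 0.0729 = 0.1712
Σp_2ᵢ² = 0.19² + 0.14² + 0.05² + 0.09² + 0.28² + 0.13² + 0.05² + 0.02² + 0.05² = 0.0361 + 0.0196 + 0.0025 + 0.0081 + 0.0784 + 0.0169 + 0.0025 + 0.0004 + 0.0025 = 0.1670
O = 0.0945 / √(0.1712 × 0.1670) = 0.0945 / 0.16909 = 0.5589

0.56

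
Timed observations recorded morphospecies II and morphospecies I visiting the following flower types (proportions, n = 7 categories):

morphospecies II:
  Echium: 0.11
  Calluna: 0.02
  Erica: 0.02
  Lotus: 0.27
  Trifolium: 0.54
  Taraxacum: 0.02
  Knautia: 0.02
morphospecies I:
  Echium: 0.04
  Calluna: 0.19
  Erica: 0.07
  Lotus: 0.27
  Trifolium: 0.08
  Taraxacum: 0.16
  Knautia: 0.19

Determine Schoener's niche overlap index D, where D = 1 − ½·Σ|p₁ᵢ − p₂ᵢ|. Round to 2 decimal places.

Σ|p₁ᵢ − p₂ᵢ| = 0.07 + 0.17 + 0.05 + 0.00 + 0.46 + 0.14 + 0.17 = 1.06
D = 1 − ½ × 1.06 = 1 − 0.530 = 0.4700

0.47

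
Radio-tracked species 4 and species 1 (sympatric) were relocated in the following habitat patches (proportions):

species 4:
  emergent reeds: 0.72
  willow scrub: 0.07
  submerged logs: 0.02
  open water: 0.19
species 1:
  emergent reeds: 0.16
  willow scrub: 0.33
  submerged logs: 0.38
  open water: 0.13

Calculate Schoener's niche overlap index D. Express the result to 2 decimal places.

0.38

Σ|p₁ᵢ − p₂ᵢ| = 0.56 + 0.26 + 0.36 + 0.06 = 1.24
D = 1 − ½ × 1.24 = 1 − 0.620 = 0.3800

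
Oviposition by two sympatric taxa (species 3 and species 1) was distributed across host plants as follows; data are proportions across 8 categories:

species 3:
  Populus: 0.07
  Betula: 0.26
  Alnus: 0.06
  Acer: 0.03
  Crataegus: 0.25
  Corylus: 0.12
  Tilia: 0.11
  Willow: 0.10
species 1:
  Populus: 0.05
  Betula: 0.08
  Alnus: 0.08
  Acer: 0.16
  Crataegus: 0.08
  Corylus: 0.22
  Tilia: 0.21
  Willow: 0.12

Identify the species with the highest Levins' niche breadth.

species 1

Σp_3ᵢ² = 0.07² + 0.26² + 0.06² + 0.03² + 0.25² + 0.12² + 0.11² + 0.10² = 0.0049 + 0.0676 + 0.0036 + 0.0009 + 0.0625 + 0.0144 + 0.0121 + 0.0100 = 0.1760
B_3 = 1 / 0.1760 = 5.6818
Σp_1ᵢ² = 0.05² + 0.08² + 0.08² + 0.16² + 0.08² + 0.22² + 0.21² + 0.12² = 0.0025 + 0.0064 + 0.0064 + 0.0256 + 0.0064 + 0.0484 + 0.0441 + 0.0144 = 0.1542
B_1 = 1 / 0.1542 = 6.4851
Highest B → broadest niche (most generalist): species 1 (B = 6.49).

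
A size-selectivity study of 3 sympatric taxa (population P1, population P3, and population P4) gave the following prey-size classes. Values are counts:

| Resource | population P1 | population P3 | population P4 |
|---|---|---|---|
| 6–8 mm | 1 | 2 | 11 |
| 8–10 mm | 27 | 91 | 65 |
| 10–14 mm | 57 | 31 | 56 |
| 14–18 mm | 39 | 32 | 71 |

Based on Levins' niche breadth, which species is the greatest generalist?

population P4

Proportions for population P1 (n=124): 1/124=0.0081, 27/124=0.2177, 57/124=0.4597, 39/124=0.3145
Proportions for population P3 (n=156): 2/156=0.0128, 91/156=0.5833, 31/156=0.1987, 32/156=0.2051
Proportions for population P4 (n=203): 11/203=0.0542, 65/203=0.3202, 56/203=0.2759, 71/203=0.3498
Σp_P1ᵢ² = 0.0081² + 0.2177² + 0.4597² + 0.3145² = 0.000066 + 0.047393 + 0.211324 + 0.098910 = 0.357693
B_P1 = 1 / 0.357693 = 2.7957
Σp_P3ᵢ² = 0.0128² + 0.5833² + 0.1987² + 0.2051² = 0.000164 + 0.340239 + 0.039482 + 0.042066 = 0.421951
B_P3 = 1 / 0.421951 = 2.3699
Σp_P4ᵢ² = 0.0542² + 0.3202² + 0.2759² + 0.3498² = 0.002938 + 0.102528 + 0.076121 + 0.122360 = 0.303947
B_P4 = 1 / 0.303947 = 3.2900
Highest B → broadest niche (most generalist): population P4 (B = 3.29).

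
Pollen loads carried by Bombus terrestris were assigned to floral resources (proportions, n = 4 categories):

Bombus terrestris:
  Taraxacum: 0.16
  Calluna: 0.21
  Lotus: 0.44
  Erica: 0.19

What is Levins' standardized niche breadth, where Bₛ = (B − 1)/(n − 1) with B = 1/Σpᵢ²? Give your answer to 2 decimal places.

0.78

Σpᵢ² = 0.16² + 0.21² + 0.44² + 0.19² = 0.0256 + 0.0441 + 0.1936 + 0.0361 = 0.2994
B = 1 / 0.2994 = 3.3400
Bₛ = (B − 1)/(n − 1) = (3.3400 − 1)/(4 − 1) = 2.3400/3 = 0.7800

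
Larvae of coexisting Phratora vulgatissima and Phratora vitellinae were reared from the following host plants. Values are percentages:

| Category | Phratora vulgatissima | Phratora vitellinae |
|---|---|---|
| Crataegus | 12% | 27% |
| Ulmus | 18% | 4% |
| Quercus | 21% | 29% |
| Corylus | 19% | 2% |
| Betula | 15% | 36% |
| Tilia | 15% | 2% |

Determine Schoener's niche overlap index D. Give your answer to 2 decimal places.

Convert percentages to proportions (divide by 100).
Σ|p₁ᵢ − p₂ᵢ| = 0.15 + 0.14 + 0.08 + 0.17 + 0.21 + 0.13 = 0.88
D = 1 − ½ × 0.88 = 1 − 0.440 = 0.5600

0.56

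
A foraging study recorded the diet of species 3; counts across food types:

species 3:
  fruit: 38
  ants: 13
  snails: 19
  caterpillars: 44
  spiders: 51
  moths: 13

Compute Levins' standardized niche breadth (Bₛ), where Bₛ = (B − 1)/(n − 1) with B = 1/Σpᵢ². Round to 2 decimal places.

0.75

Proportions for species 3 (n=178): 38/178=0.2135, 13/178=0.0730, 19/178=0.1067, 44/178=0.2472, 51/178=0.2865, 13/178=0.0730
Σpᵢ² = 0.2135² + 0.0730² + 0.1067² + 0.2472² + 0.2865² + 0.0730² = 0.045582 + 0.005329 + 0.011385 + 0.061108 + 0.082082 + 0.005329 = 0.210815
B = 1 / 0.210815 = 4.7435
Bₛ = (B − 1)/(n − 1) = (4.7435 − 1)/(6 − 1) = 3.7435/5 = 0.7487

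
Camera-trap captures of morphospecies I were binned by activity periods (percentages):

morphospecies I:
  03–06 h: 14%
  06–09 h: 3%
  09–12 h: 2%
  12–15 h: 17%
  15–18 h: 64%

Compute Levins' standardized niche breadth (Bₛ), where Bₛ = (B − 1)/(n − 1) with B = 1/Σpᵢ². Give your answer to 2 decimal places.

0.29

Convert percentages to proportions (divide by 100).
Σpᵢ² = 0.14² + 0.03² + 0.02² + 0.17² + 0.64² = 0.0196 + 0.0009 + 0.0004 + 0.0289 + 0.4096 = 0.4594
B = 1 / 0.4594 = 2.1768
Bₛ = (B − 1)/(n − 1) = (2.1768 − 1)/(5 − 1) = 1.1768/4 = 0.2942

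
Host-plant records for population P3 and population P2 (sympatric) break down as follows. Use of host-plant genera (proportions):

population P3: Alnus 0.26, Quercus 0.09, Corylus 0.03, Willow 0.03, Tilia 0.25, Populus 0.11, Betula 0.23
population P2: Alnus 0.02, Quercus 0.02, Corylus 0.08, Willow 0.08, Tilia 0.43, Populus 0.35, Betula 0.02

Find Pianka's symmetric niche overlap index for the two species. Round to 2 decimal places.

Σ p₁ᵢp₂ᵢ = 0.0052 + 0.0018 + 0.0024 + 0.0024 + 0.1075 + 0.0385 + 0.0046 = 0.1624
Σp_1ᵢ² = 0.26² + 0.09² + 0.03² + 0.03² + 0.25² + 0.11² + 0.23² = 0.0676 + 0.0081 + 0.0009 + 0.0009 + 0.0625 + 0.0121 + 0.0529 = 0.2050
Σp_2ᵢ² = 0.02² + 0.02² + 0.08² + 0.08² + 0.43² + 0.35² + 0.02² = 0.0004 + 0.0004 + 0.0064 + 0.0064 + 0.1849 + 0.1225 + 0.0004 = 0.3214
O = 0.1624 / √(0.2050 × 0.3214) = 0.1624 / 0.25668 = 0.6327

0.63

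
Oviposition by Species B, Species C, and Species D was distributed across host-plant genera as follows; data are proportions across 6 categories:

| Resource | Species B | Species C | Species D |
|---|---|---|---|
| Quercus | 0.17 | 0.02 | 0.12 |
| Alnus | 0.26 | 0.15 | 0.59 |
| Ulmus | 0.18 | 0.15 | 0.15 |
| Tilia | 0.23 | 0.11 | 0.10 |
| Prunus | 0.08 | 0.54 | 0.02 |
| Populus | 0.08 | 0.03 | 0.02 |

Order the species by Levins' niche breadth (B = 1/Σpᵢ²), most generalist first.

Σp_Bᵢ² = 0.17² + 0.26² + 0.18² + 0.23² + 0.08² + 0.08² = 0.0289 + 0.0676 + 0.0324 + 0.0529 + 0.0064 + 0.0064 = 0.1946
B_B = 1 / 0.1946 = 5.1387
Σp_Cᵢ² = 0.02² + 0.15² + 0.15² + 0.11² + 0.54² + 0.03² = 0.0004 + 0.0225 + 0.0225 + 0.0121 + 0.2916 + 0.0009 = 0.3500
B_C = 1 / 0.3500 = 2.8571
Σp_Dᵢ² = 0.12² + 0.59² + 0.15² + 0.10² + 0.02² + 0.02² = 0.0144 + 0.3481 + 0.0225 + 0.0100 + 0.0004 + 0.0004 = 0.3958
B_D = 1 / 0.3958 = 2.5265
Ranking by B (broadest → narrowest): Species B (5.14) > Species C (2.86) > Species D (2.53)

Species B > Species C > Species D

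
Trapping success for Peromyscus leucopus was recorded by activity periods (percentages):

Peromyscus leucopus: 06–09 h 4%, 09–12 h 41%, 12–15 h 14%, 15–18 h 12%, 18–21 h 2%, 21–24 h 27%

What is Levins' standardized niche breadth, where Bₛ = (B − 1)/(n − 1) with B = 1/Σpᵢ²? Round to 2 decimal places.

0.52

Convert percentages to proportions (divide by 100).
Σpᵢ² = 0.04² + 0.41² + 0.14² + 0.12² + 0.02² + 0.27² = 0.0016 + 0.1681 + 0.0196 + 0.0144 + 0.0004 + 0.0729 = 0.2770
B = 1 / 0.2770 = 3.6101
Bₛ = (B − 1)/(n − 1) = (3.6101 − 1)/(6 − 1) = 2.6101/5 = 0.5220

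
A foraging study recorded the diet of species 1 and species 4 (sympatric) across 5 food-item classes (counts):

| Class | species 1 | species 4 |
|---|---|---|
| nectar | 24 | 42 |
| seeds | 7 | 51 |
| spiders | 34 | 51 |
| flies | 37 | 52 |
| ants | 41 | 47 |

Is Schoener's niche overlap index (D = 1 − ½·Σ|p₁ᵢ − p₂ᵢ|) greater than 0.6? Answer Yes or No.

Proportions for species 1 (n=143): 24/143=0.1678, 7/143=0.0490, 34/143=0.2378, 37/143=0.2587, 41/143=0.2867
Proportions for species 4 (n=243): 42/243=0.1728, 51/243=0.2099, 51/243=0.2099, 52/243=0.2140, 47/243=0.1934
Σ|p₁ᵢ − p₂ᵢ| = 0.0050 + 0.1609 + 0.0279 + 0.0447 + 0.0933 = 0.3318
D = 1 − ½ × 0.3318 = 1 − 0.16590 = 0.83410
D = 0.83410 > 0.6 → Yes.

Yes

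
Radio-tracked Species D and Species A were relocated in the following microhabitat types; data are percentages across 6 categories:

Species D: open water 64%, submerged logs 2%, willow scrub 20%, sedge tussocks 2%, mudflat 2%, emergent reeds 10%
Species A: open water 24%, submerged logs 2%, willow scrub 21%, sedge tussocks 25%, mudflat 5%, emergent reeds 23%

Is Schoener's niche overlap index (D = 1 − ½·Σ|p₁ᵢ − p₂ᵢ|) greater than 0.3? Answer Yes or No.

Yes

Convert percentages to proportions (divide by 100).
Σ|p₁ᵢ − p₂ᵢ| = 0.40 + 0.00 + 0.01 + 0.23 + 0.03 + 0.13 = 0.80
D = 1 − ½ × 0.80 = 1 − 0.400 = 0.6000
D = 0.6000 > 0.3 → Yes.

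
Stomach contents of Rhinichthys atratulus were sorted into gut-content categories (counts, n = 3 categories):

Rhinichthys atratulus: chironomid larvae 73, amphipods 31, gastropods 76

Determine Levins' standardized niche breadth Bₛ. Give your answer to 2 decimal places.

Proportions for Rhinichthys atratulus (n=180): 73/180=0.4056, 31/180=0.1722, 76/180=0.4222
Σpᵢ² = 0.4056² + 0.1722² + 0.4222² = 0.164511 + 0.029653 + 0.178253 = 0.372417
B = 1 / 0.372417 = 2.6852
Bₛ = (B − 1)/(n − 1) = (2.6852 − 1)/(3 − 1) = 1.6852/2 = 0.8426

0.84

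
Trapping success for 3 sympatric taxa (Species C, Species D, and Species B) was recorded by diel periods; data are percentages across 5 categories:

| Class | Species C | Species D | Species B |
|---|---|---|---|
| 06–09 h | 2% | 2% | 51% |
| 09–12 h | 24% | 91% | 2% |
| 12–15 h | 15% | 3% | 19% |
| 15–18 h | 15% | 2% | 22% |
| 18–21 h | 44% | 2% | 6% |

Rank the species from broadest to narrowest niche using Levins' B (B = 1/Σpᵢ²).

Convert percentages to proportions (divide by 100).
Σp_Cᵢ² = 0.02² + 0.24² + 0.15² + 0.15² + 0.44² = 0.0004 + 0.0576 + 0.0225 + 0.0225 + 0.1936 = 0.2966
B_C = 1 / 0.2966 = 3.3715
Σp_Dᵢ² = 0.02² + 0.91² + 0.03² + 0.02² + 0.02² = 0.0004 + 0.8281 + 0.0009 + 0.0004 + 0.0004 = 0.8302
B_D = 1 / 0.8302 = 1.2045
Σp_Bᵢ² = 0.51² + 0.02² + 0.19² + 0.22² + 0.06² = 0.2601 + 0.0004 + 0.0361 + 0.0484 + 0.0036 = 0.3486
B_B = 1 / 0.3486 = 2.8686
Ranking by B (broadest → narrowest): Species C (3.37) > Species B (2.87) > Species D (1.20)

Species C > Species B > Species D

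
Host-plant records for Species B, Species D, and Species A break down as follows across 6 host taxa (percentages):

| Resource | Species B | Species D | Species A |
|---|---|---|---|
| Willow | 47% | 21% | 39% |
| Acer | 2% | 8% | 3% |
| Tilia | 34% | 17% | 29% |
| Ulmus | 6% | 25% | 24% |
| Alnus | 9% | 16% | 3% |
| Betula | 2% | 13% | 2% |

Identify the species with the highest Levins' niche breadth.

Species D

Convert percentages to proportions (divide by 100).
Σp_Bᵢ² = 0.47² + 0.02² + 0.34² + 0.06² + 0.09² + 0.02² = 0.2209 + 0.0004 + 0.1156 + 0.0036 + 0.0081 + 0.0004 = 0.3490
B_B = 1 / 0.3490 = 2.8653
Σp_Dᵢ² = 0.21² + 0.08² + 0.17² + 0.25² + 0.16² + 0.13² = 0.0441 + 0.0064 + 0.0289 + 0.0625 + 0.0256 + 0.0169 = 0.1844
B_D = 1 / 0.1844 = 5.4230
Σp_Aᵢ² = 0.39² + 0.03² + 0.29² + 0.24² + 0.03² + 0.02² = 0.1521 + 0.0009 + 0.0841 + 0.0576 + 0.0009 + 0.0004 = 0.2960
B_A = 1 / 0.2960 = 3.3784
Highest B → broadest niche (most generalist): Species D (B = 5.42).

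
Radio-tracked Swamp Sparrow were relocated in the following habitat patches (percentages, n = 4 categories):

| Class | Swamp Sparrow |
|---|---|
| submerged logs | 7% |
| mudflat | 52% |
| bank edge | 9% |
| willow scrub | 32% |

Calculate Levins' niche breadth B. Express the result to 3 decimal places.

2.592

Convert percentages to proportions (divide by 100).
Σpᵢ² = 0.07² + 0.52² + 0.09² + 0.32² = 0.0049 + 0.2704 + 0.0081 + 0.1024 = 0.3858
B = 1 / 0.3858 = 2.59202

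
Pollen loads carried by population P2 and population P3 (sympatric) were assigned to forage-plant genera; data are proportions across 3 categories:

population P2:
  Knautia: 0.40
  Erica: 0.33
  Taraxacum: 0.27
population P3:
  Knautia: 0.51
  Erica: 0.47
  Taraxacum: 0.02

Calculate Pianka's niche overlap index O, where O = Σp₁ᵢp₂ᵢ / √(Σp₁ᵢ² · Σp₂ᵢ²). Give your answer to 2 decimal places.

Σ p₁ᵢp₂ᵢ = 0.2040 + 0.1551 + 0.0054 = 0.3645
Σp_1ᵢ² = 0.40² + 0.33² + 0.27² = 0.1600 + 0.1089 + 0.0729 = 0.3418
Σp_2ᵢ² = 0.51² + 0.47² + 0.02² = 0.2601 + 0.2209 + 0.0004 = 0.4814
O = 0.3645 / √(0.3418 × 0.4814) = 0.3645 / 0.40564 = 0.8986

0.90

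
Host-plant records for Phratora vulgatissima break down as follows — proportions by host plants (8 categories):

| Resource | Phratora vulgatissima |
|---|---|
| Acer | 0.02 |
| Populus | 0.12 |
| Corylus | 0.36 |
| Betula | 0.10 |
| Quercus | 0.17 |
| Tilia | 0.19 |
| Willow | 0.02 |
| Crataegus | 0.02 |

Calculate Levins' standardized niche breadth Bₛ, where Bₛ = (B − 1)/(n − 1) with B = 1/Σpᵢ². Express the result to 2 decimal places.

Σpᵢ² = 0.02² + 0.12² + 0.36² + 0.10² + 0.17² + 0.19² + 0.02² + 0.02² = 0.0004 + 0.0144 + 0.1296 + 0.0100 + 0.0289 + 0.0361 + 0.0004 + 0.0004 = 0.2202
B = 1 / 0.2202 = 4.5413
Bₛ = (B − 1)/(n − 1) = (4.5413 − 1)/(8 − 1) = 3.5413/7 = 0.5059

0.51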